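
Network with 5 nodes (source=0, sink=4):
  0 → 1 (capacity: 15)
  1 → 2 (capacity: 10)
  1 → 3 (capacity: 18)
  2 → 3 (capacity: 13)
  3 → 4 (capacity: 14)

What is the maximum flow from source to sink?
Maximum flow = 14

Max flow: 14

Flow assignment:
  0 → 1: 14/15
  1 → 3: 14/18
  3 → 4: 14/14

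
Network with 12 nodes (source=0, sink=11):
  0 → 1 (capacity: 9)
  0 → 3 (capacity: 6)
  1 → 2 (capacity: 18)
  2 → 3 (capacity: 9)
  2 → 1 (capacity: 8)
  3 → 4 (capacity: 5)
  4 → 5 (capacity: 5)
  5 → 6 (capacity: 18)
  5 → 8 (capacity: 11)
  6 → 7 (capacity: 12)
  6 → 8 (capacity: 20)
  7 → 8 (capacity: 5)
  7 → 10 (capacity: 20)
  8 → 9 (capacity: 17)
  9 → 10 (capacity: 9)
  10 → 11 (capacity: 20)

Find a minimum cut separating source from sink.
Min cut value = 5, edges: (4,5)

Min cut value: 5
Partition: S = [0, 1, 2, 3, 4], T = [5, 6, 7, 8, 9, 10, 11]
Cut edges: (4,5)

By max-flow min-cut theorem, max flow = min cut = 5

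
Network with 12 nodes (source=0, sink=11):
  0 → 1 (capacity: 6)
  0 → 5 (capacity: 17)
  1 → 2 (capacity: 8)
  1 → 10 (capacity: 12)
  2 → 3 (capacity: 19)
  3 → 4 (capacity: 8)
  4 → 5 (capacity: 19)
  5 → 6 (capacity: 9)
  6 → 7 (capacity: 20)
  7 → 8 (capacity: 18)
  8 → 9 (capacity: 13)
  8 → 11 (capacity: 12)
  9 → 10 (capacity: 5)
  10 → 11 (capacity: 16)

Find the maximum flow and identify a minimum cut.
Max flow = 15, Min cut edges: (0,1), (5,6)

Maximum flow: 15
Minimum cut: (0,1), (5,6)
Partition: S = [0, 2, 3, 4, 5], T = [1, 6, 7, 8, 9, 10, 11]

Max-flow min-cut theorem verified: both equal 15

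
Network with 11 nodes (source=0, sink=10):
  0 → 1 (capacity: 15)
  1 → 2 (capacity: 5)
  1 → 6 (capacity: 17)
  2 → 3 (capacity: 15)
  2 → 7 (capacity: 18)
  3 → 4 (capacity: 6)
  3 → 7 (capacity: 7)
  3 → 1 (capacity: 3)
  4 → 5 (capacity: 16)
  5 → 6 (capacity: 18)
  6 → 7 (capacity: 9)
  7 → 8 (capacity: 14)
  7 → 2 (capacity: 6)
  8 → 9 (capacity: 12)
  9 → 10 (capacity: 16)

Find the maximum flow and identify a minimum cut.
Max flow = 12, Min cut edges: (8,9)

Maximum flow: 12
Minimum cut: (8,9)
Partition: S = [0, 1, 2, 3, 4, 5, 6, 7, 8], T = [9, 10]

Max-flow min-cut theorem verified: both equal 12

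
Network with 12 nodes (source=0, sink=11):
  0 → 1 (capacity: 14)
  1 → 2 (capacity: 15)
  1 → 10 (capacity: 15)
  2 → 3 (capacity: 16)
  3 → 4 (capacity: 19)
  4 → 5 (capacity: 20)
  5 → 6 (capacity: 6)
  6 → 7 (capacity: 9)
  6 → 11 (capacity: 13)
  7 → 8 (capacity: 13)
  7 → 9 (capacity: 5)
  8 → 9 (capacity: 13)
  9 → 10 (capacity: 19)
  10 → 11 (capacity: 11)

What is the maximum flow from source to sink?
Maximum flow = 14

Max flow: 14

Flow assignment:
  0 → 1: 14/14
  1 → 2: 3/15
  1 → 10: 11/15
  2 → 3: 3/16
  3 → 4: 3/19
  4 → 5: 3/20
  5 → 6: 3/6
  6 → 11: 3/13
  10 → 11: 11/11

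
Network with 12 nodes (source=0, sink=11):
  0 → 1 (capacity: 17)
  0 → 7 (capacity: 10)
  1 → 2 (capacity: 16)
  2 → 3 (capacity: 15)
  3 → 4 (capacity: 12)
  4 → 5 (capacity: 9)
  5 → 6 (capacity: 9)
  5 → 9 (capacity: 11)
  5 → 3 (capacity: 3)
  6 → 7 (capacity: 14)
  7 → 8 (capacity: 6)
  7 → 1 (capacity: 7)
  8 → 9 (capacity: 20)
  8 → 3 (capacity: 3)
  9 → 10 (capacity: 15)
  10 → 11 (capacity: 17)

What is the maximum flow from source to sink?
Maximum flow = 15

Max flow: 15

Flow assignment:
  0 → 1: 9/17
  0 → 7: 6/10
  1 → 2: 9/16
  2 → 3: 9/15
  3 → 4: 9/12
  4 → 5: 9/9
  5 → 9: 9/11
  7 → 8: 6/6
  8 → 9: 6/20
  9 → 10: 15/15
  10 → 11: 15/17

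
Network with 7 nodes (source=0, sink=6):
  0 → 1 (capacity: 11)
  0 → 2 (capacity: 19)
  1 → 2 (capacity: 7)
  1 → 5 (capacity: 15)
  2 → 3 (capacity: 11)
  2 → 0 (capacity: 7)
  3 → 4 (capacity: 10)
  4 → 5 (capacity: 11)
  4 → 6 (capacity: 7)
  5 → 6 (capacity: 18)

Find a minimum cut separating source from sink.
Min cut value = 21, edges: (0,1), (3,4)

Min cut value: 21
Partition: S = [0, 2, 3], T = [1, 4, 5, 6]
Cut edges: (0,1), (3,4)

By max-flow min-cut theorem, max flow = min cut = 21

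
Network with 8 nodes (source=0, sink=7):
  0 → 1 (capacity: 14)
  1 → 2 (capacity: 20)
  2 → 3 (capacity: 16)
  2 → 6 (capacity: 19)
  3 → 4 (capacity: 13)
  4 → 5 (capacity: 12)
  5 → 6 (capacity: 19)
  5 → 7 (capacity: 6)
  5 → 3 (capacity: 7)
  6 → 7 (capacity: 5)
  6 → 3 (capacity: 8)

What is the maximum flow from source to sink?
Maximum flow = 11

Max flow: 11

Flow assignment:
  0 → 1: 11/14
  1 → 2: 11/20
  2 → 3: 6/16
  2 → 6: 5/19
  3 → 4: 6/13
  4 → 5: 6/12
  5 → 7: 6/6
  6 → 7: 5/5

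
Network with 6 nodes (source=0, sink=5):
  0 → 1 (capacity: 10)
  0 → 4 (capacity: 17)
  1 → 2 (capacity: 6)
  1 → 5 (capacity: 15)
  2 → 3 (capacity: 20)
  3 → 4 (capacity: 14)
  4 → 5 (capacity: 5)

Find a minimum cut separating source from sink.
Min cut value = 15, edges: (0,1), (4,5)

Min cut value: 15
Partition: S = [0, 2, 3, 4], T = [1, 5]
Cut edges: (0,1), (4,5)

By max-flow min-cut theorem, max flow = min cut = 15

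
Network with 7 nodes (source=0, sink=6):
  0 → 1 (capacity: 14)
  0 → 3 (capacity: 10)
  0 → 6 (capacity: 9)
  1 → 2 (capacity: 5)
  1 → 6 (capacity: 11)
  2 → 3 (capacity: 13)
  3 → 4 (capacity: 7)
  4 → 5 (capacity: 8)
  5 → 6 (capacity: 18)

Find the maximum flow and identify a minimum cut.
Max flow = 27, Min cut edges: (0,6), (1,6), (3,4)

Maximum flow: 27
Minimum cut: (0,6), (1,6), (3,4)
Partition: S = [0, 1, 2, 3], T = [4, 5, 6]

Max-flow min-cut theorem verified: both equal 27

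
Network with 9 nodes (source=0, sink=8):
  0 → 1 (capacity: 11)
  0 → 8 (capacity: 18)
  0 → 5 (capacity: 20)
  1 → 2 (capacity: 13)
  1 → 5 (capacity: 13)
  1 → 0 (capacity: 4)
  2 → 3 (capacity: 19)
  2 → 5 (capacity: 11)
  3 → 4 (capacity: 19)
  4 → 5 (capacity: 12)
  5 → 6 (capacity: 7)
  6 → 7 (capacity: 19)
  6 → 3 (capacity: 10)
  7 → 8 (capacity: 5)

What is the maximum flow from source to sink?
Maximum flow = 23

Max flow: 23

Flow assignment:
  0 → 8: 18/18
  0 → 5: 5/20
  5 → 6: 5/7
  6 → 7: 5/19
  7 → 8: 5/5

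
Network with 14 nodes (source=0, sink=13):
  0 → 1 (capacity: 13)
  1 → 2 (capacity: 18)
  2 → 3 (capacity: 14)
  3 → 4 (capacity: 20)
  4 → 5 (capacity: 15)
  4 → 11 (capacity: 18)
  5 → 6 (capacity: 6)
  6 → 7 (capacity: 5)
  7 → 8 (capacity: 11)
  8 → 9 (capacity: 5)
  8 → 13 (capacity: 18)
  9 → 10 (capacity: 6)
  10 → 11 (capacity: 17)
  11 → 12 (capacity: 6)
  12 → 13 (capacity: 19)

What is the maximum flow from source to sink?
Maximum flow = 11

Max flow: 11

Flow assignment:
  0 → 1: 11/13
  1 → 2: 11/18
  2 → 3: 11/14
  3 → 4: 11/20
  4 → 5: 5/15
  4 → 11: 6/18
  5 → 6: 5/6
  6 → 7: 5/5
  7 → 8: 5/11
  8 → 13: 5/18
  11 → 12: 6/6
  12 → 13: 6/19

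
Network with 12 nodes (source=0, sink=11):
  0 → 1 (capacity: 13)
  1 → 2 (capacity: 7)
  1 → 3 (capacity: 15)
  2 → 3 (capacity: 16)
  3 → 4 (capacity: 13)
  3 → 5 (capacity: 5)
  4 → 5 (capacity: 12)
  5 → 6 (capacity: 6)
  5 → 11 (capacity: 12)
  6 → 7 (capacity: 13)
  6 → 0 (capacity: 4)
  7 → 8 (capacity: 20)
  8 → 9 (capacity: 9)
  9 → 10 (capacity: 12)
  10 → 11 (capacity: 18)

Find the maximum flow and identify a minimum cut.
Max flow = 13, Min cut edges: (0,1)

Maximum flow: 13
Minimum cut: (0,1)
Partition: S = [0], T = [1, 2, 3, 4, 5, 6, 7, 8, 9, 10, 11]

Max-flow min-cut theorem verified: both equal 13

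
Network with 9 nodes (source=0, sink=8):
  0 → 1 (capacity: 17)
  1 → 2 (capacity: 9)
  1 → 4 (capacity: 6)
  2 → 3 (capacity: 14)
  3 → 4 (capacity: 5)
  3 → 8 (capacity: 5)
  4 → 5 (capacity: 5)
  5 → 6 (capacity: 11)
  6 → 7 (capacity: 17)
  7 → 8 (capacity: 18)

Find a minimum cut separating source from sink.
Min cut value = 10, edges: (3,8), (4,5)

Min cut value: 10
Partition: S = [0, 1, 2, 3, 4], T = [5, 6, 7, 8]
Cut edges: (3,8), (4,5)

By max-flow min-cut theorem, max flow = min cut = 10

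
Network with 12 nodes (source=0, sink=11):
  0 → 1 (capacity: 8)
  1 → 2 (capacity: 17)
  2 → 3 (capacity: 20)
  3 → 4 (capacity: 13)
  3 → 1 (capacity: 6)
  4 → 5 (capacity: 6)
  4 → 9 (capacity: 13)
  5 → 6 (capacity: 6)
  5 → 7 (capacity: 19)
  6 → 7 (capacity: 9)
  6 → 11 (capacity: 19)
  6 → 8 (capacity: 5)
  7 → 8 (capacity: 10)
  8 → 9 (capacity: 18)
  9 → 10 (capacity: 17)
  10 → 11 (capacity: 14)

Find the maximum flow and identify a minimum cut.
Max flow = 8, Min cut edges: (0,1)

Maximum flow: 8
Minimum cut: (0,1)
Partition: S = [0], T = [1, 2, 3, 4, 5, 6, 7, 8, 9, 10, 11]

Max-flow min-cut theorem verified: both equal 8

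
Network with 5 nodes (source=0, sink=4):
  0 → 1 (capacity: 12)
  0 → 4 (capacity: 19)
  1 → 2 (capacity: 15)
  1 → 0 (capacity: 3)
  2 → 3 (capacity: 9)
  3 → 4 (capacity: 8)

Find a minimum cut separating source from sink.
Min cut value = 27, edges: (0,4), (3,4)

Min cut value: 27
Partition: S = [0, 1, 2, 3], T = [4]
Cut edges: (0,4), (3,4)

By max-flow min-cut theorem, max flow = min cut = 27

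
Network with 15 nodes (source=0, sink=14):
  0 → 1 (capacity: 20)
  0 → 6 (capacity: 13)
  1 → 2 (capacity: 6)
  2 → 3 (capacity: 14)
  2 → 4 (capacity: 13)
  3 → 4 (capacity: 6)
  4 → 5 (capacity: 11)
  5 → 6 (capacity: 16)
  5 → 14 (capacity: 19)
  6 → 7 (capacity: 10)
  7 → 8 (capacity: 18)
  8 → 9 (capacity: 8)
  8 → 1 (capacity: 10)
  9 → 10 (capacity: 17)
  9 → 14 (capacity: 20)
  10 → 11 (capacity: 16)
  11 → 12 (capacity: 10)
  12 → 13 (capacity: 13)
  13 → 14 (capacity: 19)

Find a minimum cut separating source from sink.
Min cut value = 14, edges: (1,2), (8,9)

Min cut value: 14
Partition: S = [0, 1, 6, 7, 8], T = [2, 3, 4, 5, 9, 10, 11, 12, 13, 14]
Cut edges: (1,2), (8,9)

By max-flow min-cut theorem, max flow = min cut = 14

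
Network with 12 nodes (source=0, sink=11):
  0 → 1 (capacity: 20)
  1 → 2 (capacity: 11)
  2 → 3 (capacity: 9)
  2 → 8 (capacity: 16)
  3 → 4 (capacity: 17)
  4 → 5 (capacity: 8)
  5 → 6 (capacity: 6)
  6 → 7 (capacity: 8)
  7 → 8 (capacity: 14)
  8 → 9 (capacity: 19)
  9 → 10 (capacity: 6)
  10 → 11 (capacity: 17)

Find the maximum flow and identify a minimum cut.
Max flow = 6, Min cut edges: (9,10)

Maximum flow: 6
Minimum cut: (9,10)
Partition: S = [0, 1, 2, 3, 4, 5, 6, 7, 8, 9], T = [10, 11]

Max-flow min-cut theorem verified: both equal 6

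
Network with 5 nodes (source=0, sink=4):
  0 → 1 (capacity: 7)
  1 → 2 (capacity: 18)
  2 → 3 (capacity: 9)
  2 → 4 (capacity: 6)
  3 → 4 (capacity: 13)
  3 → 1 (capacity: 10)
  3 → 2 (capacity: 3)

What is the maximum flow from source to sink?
Maximum flow = 7

Max flow: 7

Flow assignment:
  0 → 1: 7/7
  1 → 2: 7/18
  2 → 3: 1/9
  2 → 4: 6/6
  3 → 4: 1/13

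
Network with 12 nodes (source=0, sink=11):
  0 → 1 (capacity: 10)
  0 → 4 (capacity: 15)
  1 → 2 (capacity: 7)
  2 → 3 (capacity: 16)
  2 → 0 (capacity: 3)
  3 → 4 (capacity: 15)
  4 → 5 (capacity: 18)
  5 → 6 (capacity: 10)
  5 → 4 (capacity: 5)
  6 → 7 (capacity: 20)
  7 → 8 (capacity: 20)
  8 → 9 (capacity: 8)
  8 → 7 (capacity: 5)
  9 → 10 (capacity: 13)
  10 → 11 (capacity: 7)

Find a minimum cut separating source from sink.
Min cut value = 7, edges: (10,11)

Min cut value: 7
Partition: S = [0, 1, 2, 3, 4, 5, 6, 7, 8, 9, 10], T = [11]
Cut edges: (10,11)

By max-flow min-cut theorem, max flow = min cut = 7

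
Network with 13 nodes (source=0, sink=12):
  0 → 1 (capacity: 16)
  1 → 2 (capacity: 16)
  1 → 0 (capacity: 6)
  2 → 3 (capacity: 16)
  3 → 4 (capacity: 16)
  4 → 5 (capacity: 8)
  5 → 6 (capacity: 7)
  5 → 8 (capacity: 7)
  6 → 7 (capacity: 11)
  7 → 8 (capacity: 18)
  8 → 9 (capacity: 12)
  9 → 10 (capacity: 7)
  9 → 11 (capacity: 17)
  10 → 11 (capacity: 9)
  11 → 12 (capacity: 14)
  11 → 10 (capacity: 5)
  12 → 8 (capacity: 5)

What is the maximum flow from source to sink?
Maximum flow = 8

Max flow: 8

Flow assignment:
  0 → 1: 8/16
  1 → 2: 8/16
  2 → 3: 8/16
  3 → 4: 8/16
  4 → 5: 8/8
  5 → 6: 1/7
  5 → 8: 7/7
  6 → 7: 1/11
  7 → 8: 1/18
  8 → 9: 8/12
  9 → 11: 8/17
  11 → 12: 8/14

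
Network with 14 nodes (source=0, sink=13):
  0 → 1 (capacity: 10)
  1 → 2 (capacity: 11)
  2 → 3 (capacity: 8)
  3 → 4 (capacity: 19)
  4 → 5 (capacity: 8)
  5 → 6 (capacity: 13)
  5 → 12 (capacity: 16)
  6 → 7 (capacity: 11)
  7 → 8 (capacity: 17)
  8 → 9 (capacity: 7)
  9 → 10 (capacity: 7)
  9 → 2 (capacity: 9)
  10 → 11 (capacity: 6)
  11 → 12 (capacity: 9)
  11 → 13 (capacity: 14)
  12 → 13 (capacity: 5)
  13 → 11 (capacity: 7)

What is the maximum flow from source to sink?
Maximum flow = 8

Max flow: 8

Flow assignment:
  0 → 1: 8/10
  1 → 2: 8/11
  2 → 3: 8/8
  3 → 4: 8/19
  4 → 5: 8/8
  5 → 6: 3/13
  5 → 12: 5/16
  6 → 7: 3/11
  7 → 8: 3/17
  8 → 9: 3/7
  9 → 10: 3/7
  10 → 11: 3/6
  11 → 13: 3/14
  12 → 13: 5/5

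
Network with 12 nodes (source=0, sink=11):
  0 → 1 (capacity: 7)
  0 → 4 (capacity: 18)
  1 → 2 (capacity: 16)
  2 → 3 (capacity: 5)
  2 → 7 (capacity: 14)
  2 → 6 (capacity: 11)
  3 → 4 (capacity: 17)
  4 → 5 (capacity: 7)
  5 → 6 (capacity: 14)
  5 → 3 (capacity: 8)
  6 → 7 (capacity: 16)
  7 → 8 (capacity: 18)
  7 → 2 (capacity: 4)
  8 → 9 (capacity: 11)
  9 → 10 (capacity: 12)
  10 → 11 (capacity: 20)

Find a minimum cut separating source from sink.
Min cut value = 11, edges: (8,9)

Min cut value: 11
Partition: S = [0, 1, 2, 3, 4, 5, 6, 7, 8], T = [9, 10, 11]
Cut edges: (8,9)

By max-flow min-cut theorem, max flow = min cut = 11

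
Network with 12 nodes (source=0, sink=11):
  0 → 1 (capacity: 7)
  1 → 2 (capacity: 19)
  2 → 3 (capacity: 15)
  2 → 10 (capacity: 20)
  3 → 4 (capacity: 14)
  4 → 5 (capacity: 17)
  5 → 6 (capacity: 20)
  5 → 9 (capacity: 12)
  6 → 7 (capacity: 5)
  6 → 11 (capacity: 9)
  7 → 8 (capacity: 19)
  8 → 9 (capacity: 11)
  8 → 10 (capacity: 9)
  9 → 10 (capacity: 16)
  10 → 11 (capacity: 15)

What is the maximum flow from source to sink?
Maximum flow = 7

Max flow: 7

Flow assignment:
  0 → 1: 7/7
  1 → 2: 7/19
  2 → 10: 7/20
  10 → 11: 7/15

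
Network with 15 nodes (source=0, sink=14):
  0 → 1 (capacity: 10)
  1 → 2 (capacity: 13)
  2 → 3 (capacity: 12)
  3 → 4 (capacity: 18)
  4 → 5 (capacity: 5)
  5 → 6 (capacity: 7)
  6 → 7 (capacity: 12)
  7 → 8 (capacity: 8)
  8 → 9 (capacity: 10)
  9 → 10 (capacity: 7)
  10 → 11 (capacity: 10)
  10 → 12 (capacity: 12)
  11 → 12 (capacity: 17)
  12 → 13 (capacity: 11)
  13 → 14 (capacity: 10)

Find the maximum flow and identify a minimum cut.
Max flow = 5, Min cut edges: (4,5)

Maximum flow: 5
Minimum cut: (4,5)
Partition: S = [0, 1, 2, 3, 4], T = [5, 6, 7, 8, 9, 10, 11, 12, 13, 14]

Max-flow min-cut theorem verified: both equal 5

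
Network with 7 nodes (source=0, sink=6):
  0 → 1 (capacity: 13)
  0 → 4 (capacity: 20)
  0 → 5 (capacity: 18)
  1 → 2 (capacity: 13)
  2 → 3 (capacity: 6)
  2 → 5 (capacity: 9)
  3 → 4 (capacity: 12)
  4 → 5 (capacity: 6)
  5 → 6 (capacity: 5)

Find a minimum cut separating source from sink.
Min cut value = 5, edges: (5,6)

Min cut value: 5
Partition: S = [0, 1, 2, 3, 4, 5], T = [6]
Cut edges: (5,6)

By max-flow min-cut theorem, max flow = min cut = 5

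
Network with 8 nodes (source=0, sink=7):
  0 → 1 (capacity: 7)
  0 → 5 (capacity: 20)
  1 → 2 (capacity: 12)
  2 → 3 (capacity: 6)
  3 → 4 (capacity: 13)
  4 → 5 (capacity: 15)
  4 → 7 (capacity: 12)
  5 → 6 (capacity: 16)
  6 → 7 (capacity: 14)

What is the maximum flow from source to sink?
Maximum flow = 20

Max flow: 20

Flow assignment:
  0 → 1: 6/7
  0 → 5: 14/20
  1 → 2: 6/12
  2 → 3: 6/6
  3 → 4: 6/13
  4 → 7: 6/12
  5 → 6: 14/16
  6 → 7: 14/14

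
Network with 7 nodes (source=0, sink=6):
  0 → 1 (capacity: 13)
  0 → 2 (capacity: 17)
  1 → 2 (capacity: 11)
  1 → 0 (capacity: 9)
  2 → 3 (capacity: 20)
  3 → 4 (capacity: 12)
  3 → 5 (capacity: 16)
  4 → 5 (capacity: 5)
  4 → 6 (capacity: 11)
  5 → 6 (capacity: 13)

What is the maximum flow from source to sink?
Maximum flow = 20

Max flow: 20

Flow assignment:
  0 → 1: 11/13
  0 → 2: 9/17
  1 → 2: 11/11
  2 → 3: 20/20
  3 → 4: 12/12
  3 → 5: 8/16
  4 → 5: 1/5
  4 → 6: 11/11
  5 → 6: 9/13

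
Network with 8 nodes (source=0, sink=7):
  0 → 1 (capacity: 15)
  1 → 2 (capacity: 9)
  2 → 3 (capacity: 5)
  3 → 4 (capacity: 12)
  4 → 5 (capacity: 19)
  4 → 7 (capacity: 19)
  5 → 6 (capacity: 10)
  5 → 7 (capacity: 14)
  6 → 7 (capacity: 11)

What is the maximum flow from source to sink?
Maximum flow = 5

Max flow: 5

Flow assignment:
  0 → 1: 5/15
  1 → 2: 5/9
  2 → 3: 5/5
  3 → 4: 5/12
  4 → 7: 5/19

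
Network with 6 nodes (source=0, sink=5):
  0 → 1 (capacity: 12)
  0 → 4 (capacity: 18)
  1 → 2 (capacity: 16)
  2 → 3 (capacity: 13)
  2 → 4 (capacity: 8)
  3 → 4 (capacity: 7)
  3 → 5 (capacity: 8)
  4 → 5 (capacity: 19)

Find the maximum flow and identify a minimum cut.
Max flow = 27, Min cut edges: (3,5), (4,5)

Maximum flow: 27
Minimum cut: (3,5), (4,5)
Partition: S = [0, 1, 2, 3, 4], T = [5]

Max-flow min-cut theorem verified: both equal 27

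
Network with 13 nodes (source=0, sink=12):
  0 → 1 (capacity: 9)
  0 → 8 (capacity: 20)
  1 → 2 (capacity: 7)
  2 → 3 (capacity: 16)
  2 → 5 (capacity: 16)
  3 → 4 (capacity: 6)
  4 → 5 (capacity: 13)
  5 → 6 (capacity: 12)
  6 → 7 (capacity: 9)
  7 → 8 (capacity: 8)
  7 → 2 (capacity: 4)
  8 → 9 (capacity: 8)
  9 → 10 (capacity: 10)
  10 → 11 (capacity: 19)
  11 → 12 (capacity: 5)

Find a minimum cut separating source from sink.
Min cut value = 5, edges: (11,12)

Min cut value: 5
Partition: S = [0, 1, 2, 3, 4, 5, 6, 7, 8, 9, 10, 11], T = [12]
Cut edges: (11,12)

By max-flow min-cut theorem, max flow = min cut = 5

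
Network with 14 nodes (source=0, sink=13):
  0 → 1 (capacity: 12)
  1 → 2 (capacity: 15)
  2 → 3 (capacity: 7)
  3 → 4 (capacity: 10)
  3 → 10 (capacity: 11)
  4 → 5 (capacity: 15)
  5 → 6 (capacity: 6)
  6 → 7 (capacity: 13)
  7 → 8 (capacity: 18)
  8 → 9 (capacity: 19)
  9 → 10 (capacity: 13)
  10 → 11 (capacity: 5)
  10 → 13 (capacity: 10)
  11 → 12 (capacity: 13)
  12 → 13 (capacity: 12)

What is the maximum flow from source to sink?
Maximum flow = 7

Max flow: 7

Flow assignment:
  0 → 1: 7/12
  1 → 2: 7/15
  2 → 3: 7/7
  3 → 10: 7/11
  10 → 13: 7/10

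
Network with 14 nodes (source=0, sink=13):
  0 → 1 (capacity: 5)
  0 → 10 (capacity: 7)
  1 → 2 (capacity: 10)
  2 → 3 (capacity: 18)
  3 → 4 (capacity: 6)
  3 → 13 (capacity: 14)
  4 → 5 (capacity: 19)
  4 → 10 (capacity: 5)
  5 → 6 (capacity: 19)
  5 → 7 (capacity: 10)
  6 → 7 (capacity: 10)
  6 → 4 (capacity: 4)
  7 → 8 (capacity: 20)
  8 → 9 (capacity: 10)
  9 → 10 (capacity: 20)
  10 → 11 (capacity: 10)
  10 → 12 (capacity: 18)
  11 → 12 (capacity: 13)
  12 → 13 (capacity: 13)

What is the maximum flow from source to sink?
Maximum flow = 12

Max flow: 12

Flow assignment:
  0 → 1: 5/5
  0 → 10: 7/7
  1 → 2: 5/10
  2 → 3: 5/18
  3 → 13: 5/14
  10 → 12: 7/18
  12 → 13: 7/13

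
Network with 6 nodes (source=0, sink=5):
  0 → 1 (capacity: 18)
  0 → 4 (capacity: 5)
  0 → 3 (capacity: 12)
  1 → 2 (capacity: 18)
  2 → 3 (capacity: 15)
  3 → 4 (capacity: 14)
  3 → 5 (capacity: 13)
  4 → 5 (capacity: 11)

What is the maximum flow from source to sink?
Maximum flow = 24

Max flow: 24

Flow assignment:
  0 → 1: 15/18
  0 → 4: 5/5
  0 → 3: 4/12
  1 → 2: 15/18
  2 → 3: 15/15
  3 → 4: 6/14
  3 → 5: 13/13
  4 → 5: 11/11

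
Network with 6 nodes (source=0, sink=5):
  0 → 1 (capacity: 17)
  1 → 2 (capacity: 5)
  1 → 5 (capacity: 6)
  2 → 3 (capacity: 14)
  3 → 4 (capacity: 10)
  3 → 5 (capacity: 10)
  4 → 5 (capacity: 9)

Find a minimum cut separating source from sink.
Min cut value = 11, edges: (1,2), (1,5)

Min cut value: 11
Partition: S = [0, 1], T = [2, 3, 4, 5]
Cut edges: (1,2), (1,5)

By max-flow min-cut theorem, max flow = min cut = 11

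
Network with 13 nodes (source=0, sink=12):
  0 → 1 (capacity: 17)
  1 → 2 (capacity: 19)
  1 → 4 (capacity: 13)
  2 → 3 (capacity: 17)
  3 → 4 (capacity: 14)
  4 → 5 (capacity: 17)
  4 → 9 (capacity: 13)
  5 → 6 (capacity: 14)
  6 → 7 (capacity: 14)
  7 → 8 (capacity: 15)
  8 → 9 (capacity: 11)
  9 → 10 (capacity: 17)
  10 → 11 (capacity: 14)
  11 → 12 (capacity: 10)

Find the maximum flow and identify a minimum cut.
Max flow = 10, Min cut edges: (11,12)

Maximum flow: 10
Minimum cut: (11,12)
Partition: S = [0, 1, 2, 3, 4, 5, 6, 7, 8, 9, 10, 11], T = [12]

Max-flow min-cut theorem verified: both equal 10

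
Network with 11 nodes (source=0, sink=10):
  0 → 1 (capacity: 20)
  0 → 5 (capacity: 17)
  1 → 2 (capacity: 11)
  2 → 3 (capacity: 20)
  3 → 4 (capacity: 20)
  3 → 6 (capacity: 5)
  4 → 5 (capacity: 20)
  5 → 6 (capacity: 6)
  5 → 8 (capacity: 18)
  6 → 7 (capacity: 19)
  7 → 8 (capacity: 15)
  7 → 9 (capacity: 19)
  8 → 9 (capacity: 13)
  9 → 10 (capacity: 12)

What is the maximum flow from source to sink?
Maximum flow = 12

Max flow: 12

Flow assignment:
  0 → 1: 11/20
  0 → 5: 1/17
  1 → 2: 11/11
  2 → 3: 11/20
  3 → 4: 11/20
  4 → 5: 11/20
  5 → 8: 12/18
  8 → 9: 12/13
  9 → 10: 12/12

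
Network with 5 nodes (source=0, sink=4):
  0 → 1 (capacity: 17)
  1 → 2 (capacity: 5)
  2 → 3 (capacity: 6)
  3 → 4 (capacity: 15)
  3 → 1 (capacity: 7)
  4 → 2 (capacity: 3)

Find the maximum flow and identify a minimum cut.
Max flow = 5, Min cut edges: (1,2)

Maximum flow: 5
Minimum cut: (1,2)
Partition: S = [0, 1], T = [2, 3, 4]

Max-flow min-cut theorem verified: both equal 5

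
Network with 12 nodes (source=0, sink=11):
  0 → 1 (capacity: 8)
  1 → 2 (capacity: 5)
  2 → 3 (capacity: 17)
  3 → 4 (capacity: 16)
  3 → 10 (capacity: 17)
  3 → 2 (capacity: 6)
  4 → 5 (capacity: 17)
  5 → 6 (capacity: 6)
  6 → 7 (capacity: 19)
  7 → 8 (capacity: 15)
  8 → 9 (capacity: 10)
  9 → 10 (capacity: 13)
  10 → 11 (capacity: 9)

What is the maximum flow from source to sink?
Maximum flow = 5

Max flow: 5

Flow assignment:
  0 → 1: 5/8
  1 → 2: 5/5
  2 → 3: 5/17
  3 → 10: 5/17
  10 → 11: 5/9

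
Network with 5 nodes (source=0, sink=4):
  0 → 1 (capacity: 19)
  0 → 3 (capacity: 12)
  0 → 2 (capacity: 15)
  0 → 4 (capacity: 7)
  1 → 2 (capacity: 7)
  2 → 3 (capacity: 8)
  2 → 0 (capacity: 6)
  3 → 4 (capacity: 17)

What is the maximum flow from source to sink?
Maximum flow = 24

Max flow: 24

Flow assignment:
  0 → 1: 7/19
  0 → 3: 9/12
  0 → 2: 1/15
  0 → 4: 7/7
  1 → 2: 7/7
  2 → 3: 8/8
  3 → 4: 17/17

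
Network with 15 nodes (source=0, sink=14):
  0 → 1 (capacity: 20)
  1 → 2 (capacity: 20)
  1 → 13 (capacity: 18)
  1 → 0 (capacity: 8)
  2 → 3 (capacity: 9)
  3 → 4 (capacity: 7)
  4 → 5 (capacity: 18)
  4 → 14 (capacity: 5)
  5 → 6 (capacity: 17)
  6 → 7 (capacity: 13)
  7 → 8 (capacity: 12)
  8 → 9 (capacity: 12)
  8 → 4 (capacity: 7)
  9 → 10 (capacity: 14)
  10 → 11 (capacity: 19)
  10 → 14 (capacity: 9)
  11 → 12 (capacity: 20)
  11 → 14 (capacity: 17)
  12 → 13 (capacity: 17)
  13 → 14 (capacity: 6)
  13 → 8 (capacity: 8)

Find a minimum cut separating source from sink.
Min cut value = 20, edges: (0,1)

Min cut value: 20
Partition: S = [0], T = [1, 2, 3, 4, 5, 6, 7, 8, 9, 10, 11, 12, 13, 14]
Cut edges: (0,1)

By max-flow min-cut theorem, max flow = min cut = 20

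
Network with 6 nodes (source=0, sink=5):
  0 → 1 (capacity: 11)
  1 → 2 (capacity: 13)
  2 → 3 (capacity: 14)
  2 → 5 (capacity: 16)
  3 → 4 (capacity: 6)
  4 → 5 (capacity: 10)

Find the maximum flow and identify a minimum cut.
Max flow = 11, Min cut edges: (0,1)

Maximum flow: 11
Minimum cut: (0,1)
Partition: S = [0], T = [1, 2, 3, 4, 5]

Max-flow min-cut theorem verified: both equal 11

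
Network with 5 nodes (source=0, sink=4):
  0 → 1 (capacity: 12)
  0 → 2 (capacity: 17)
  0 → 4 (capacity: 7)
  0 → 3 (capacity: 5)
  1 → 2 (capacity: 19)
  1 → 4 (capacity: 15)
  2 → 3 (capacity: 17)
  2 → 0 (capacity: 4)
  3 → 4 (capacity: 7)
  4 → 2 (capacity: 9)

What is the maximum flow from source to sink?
Maximum flow = 26

Max flow: 26

Flow assignment:
  0 → 1: 12/12
  0 → 2: 2/17
  0 → 4: 7/7
  0 → 3: 5/5
  1 → 4: 12/15
  2 → 3: 2/17
  3 → 4: 7/7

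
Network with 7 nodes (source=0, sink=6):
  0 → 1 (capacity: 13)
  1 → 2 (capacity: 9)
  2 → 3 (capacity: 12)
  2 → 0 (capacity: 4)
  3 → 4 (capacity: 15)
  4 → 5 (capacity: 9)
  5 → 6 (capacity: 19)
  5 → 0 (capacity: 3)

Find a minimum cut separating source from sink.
Min cut value = 9, edges: (4,5)

Min cut value: 9
Partition: S = [0, 1, 2, 3, 4], T = [5, 6]
Cut edges: (4,5)

By max-flow min-cut theorem, max flow = min cut = 9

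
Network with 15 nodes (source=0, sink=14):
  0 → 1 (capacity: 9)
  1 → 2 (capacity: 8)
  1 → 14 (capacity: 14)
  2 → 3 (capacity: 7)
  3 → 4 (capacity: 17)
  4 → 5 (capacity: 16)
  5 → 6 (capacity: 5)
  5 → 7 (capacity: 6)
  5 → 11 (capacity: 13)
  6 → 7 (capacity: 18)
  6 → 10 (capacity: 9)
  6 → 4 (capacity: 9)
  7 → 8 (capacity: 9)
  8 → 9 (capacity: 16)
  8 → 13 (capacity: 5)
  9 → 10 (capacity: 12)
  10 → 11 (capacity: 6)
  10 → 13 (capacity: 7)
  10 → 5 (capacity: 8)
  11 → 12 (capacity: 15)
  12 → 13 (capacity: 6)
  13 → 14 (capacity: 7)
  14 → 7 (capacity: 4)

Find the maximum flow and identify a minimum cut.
Max flow = 9, Min cut edges: (0,1)

Maximum flow: 9
Minimum cut: (0,1)
Partition: S = [0], T = [1, 2, 3, 4, 5, 6, 7, 8, 9, 10, 11, 12, 13, 14]

Max-flow min-cut theorem verified: both equal 9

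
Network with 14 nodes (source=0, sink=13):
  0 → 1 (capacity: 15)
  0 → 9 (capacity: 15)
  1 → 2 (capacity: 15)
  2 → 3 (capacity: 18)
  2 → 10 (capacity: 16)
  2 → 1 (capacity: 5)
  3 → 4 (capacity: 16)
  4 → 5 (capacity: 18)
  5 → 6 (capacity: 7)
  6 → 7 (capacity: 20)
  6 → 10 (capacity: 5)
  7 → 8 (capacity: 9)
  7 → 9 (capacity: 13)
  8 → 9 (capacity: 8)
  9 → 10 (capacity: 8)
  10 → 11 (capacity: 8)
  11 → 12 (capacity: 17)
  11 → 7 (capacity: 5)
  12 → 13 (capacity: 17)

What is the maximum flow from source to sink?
Maximum flow = 8

Max flow: 8

Flow assignment:
  0 → 9: 8/15
  9 → 10: 8/8
  10 → 11: 8/8
  11 → 12: 8/17
  12 → 13: 8/17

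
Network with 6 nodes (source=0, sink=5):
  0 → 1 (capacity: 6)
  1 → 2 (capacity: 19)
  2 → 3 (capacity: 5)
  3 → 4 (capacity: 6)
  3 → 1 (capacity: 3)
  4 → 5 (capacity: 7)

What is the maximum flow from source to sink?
Maximum flow = 5

Max flow: 5

Flow assignment:
  0 → 1: 5/6
  1 → 2: 5/19
  2 → 3: 5/5
  3 → 4: 5/6
  4 → 5: 5/7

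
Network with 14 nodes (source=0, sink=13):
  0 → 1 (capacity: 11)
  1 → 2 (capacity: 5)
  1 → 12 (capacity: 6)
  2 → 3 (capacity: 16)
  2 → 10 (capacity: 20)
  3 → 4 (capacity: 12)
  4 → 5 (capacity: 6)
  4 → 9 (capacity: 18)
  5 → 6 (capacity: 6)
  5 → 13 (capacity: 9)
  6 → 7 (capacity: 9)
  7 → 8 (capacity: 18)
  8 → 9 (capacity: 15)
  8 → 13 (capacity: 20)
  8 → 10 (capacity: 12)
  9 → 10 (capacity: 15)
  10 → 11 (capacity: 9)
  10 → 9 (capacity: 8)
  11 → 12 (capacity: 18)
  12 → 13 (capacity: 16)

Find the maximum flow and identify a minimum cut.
Max flow = 11, Min cut edges: (1,2), (1,12)

Maximum flow: 11
Minimum cut: (1,2), (1,12)
Partition: S = [0, 1], T = [2, 3, 4, 5, 6, 7, 8, 9, 10, 11, 12, 13]

Max-flow min-cut theorem verified: both equal 11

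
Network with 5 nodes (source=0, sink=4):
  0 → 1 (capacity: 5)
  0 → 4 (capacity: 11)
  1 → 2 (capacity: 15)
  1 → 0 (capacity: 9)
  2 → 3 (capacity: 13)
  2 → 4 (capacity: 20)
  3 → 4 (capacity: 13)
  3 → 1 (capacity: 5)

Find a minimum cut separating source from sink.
Min cut value = 16, edges: (0,1), (0,4)

Min cut value: 16
Partition: S = [0], T = [1, 2, 3, 4]
Cut edges: (0,1), (0,4)

By max-flow min-cut theorem, max flow = min cut = 16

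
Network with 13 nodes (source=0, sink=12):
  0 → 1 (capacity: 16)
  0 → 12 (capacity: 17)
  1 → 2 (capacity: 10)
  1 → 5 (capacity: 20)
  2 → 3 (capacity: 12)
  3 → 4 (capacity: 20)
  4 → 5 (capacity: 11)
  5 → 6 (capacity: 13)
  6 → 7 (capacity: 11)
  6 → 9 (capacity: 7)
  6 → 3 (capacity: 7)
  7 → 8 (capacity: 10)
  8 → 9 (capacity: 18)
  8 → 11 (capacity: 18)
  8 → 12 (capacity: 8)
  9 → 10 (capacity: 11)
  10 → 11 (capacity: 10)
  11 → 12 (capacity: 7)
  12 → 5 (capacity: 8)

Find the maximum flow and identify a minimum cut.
Max flow = 30, Min cut edges: (0,12), (5,6)

Maximum flow: 30
Minimum cut: (0,12), (5,6)
Partition: S = [0, 1, 2, 3, 4, 5], T = [6, 7, 8, 9, 10, 11, 12]

Max-flow min-cut theorem verified: both equal 30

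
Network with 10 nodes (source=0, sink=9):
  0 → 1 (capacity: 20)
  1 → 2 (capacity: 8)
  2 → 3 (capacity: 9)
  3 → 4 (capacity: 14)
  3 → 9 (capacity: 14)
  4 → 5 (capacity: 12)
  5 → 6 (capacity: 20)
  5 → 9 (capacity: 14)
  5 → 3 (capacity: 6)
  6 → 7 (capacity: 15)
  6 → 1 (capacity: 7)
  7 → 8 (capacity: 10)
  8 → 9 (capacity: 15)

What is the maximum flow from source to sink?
Maximum flow = 8

Max flow: 8

Flow assignment:
  0 → 1: 8/20
  1 → 2: 8/8
  2 → 3: 8/9
  3 → 9: 8/14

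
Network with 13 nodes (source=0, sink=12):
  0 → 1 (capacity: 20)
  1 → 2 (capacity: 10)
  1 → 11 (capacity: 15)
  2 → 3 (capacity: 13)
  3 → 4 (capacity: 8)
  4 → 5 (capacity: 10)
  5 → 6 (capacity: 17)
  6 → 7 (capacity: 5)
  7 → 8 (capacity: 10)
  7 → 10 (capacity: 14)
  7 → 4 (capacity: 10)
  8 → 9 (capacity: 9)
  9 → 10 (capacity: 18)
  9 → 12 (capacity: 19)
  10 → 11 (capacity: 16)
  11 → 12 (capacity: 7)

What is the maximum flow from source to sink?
Maximum flow = 12

Max flow: 12

Flow assignment:
  0 → 1: 12/20
  1 → 2: 5/10
  1 → 11: 7/15
  2 → 3: 5/13
  3 → 4: 5/8
  4 → 5: 5/10
  5 → 6: 5/17
  6 → 7: 5/5
  7 → 8: 5/10
  8 → 9: 5/9
  9 → 12: 5/19
  11 → 12: 7/7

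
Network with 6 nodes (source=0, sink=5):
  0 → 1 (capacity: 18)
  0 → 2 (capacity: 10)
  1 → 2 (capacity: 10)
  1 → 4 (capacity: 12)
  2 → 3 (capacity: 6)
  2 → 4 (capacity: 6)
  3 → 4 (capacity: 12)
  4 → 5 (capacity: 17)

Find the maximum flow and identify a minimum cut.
Max flow = 17, Min cut edges: (4,5)

Maximum flow: 17
Minimum cut: (4,5)
Partition: S = [0, 1, 2, 3, 4], T = [5]

Max-flow min-cut theorem verified: both equal 17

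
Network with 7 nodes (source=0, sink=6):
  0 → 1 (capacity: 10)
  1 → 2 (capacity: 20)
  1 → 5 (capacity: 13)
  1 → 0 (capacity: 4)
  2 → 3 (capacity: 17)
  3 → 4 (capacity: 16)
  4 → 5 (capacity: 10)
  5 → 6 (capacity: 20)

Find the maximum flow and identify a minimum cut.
Max flow = 10, Min cut edges: (0,1)

Maximum flow: 10
Minimum cut: (0,1)
Partition: S = [0], T = [1, 2, 3, 4, 5, 6]

Max-flow min-cut theorem verified: both equal 10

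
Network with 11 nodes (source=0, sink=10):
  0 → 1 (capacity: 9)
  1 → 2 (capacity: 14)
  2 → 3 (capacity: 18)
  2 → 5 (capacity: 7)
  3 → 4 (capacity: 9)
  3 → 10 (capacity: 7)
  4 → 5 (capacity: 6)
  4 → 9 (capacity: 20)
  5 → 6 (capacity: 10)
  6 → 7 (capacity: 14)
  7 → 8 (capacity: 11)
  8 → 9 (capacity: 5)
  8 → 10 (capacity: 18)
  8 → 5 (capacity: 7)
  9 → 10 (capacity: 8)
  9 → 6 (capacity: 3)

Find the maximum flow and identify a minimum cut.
Max flow = 9, Min cut edges: (0,1)

Maximum flow: 9
Minimum cut: (0,1)
Partition: S = [0], T = [1, 2, 3, 4, 5, 6, 7, 8, 9, 10]

Max-flow min-cut theorem verified: both equal 9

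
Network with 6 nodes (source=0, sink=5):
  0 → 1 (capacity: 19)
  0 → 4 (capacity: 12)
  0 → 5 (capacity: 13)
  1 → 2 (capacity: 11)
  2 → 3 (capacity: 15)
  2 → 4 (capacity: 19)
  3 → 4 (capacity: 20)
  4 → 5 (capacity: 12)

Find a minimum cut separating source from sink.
Min cut value = 25, edges: (0,5), (4,5)

Min cut value: 25
Partition: S = [0, 1, 2, 3, 4], T = [5]
Cut edges: (0,5), (4,5)

By max-flow min-cut theorem, max flow = min cut = 25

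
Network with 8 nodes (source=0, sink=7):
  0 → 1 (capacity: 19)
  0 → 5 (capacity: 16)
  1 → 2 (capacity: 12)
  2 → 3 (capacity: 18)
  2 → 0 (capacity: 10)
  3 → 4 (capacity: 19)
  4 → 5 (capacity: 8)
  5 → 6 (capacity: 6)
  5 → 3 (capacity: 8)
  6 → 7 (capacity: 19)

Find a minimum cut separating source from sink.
Min cut value = 6, edges: (5,6)

Min cut value: 6
Partition: S = [0, 1, 2, 3, 4, 5], T = [6, 7]
Cut edges: (5,6)

By max-flow min-cut theorem, max flow = min cut = 6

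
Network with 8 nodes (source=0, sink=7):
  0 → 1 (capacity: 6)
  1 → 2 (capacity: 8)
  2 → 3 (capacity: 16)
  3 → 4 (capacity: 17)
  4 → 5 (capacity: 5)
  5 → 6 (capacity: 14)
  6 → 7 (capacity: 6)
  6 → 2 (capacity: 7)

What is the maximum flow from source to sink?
Maximum flow = 5

Max flow: 5

Flow assignment:
  0 → 1: 5/6
  1 → 2: 5/8
  2 → 3: 5/16
  3 → 4: 5/17
  4 → 5: 5/5
  5 → 6: 5/14
  6 → 7: 5/6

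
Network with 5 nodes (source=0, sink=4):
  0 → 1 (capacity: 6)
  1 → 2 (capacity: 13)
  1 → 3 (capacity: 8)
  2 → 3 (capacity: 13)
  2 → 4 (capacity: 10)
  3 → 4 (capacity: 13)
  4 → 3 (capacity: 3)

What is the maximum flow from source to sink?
Maximum flow = 6

Max flow: 6

Flow assignment:
  0 → 1: 6/6
  1 → 2: 6/13
  2 → 4: 6/10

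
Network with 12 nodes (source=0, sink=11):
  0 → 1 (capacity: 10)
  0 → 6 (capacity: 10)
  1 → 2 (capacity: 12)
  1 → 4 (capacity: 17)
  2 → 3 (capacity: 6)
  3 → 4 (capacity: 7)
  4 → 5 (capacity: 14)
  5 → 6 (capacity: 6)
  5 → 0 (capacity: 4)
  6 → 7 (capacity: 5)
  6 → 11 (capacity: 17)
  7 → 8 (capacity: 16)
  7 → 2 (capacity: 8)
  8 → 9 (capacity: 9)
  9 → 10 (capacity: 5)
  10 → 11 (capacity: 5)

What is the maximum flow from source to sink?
Maximum flow = 16

Max flow: 16

Flow assignment:
  0 → 1: 6/10
  0 → 6: 10/10
  1 → 4: 6/17
  4 → 5: 6/14
  5 → 6: 6/6
  6 → 11: 16/17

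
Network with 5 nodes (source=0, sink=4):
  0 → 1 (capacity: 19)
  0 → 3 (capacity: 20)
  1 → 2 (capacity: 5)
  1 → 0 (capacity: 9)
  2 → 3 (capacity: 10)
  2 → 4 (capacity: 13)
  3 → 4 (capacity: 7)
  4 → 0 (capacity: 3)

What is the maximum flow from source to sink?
Maximum flow = 12

Max flow: 12

Flow assignment:
  0 → 1: 5/19
  0 → 3: 7/20
  1 → 2: 5/5
  2 → 4: 5/13
  3 → 4: 7/7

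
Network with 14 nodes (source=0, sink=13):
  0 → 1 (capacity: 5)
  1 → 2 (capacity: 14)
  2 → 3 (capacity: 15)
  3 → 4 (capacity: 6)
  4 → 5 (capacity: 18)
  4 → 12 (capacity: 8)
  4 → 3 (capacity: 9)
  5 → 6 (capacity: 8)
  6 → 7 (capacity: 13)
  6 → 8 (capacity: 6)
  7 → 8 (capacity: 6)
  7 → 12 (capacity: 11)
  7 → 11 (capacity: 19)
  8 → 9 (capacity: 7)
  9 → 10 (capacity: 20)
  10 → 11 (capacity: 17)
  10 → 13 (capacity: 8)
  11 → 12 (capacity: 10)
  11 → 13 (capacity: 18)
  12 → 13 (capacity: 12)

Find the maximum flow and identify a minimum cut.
Max flow = 5, Min cut edges: (0,1)

Maximum flow: 5
Minimum cut: (0,1)
Partition: S = [0], T = [1, 2, 3, 4, 5, 6, 7, 8, 9, 10, 11, 12, 13]

Max-flow min-cut theorem verified: both equal 5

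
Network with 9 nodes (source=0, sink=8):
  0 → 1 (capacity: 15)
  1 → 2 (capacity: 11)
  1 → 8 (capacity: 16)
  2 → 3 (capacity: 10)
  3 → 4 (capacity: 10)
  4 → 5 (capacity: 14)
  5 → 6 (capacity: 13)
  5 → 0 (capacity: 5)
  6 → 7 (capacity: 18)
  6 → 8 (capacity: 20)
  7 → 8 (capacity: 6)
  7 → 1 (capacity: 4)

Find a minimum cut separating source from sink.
Min cut value = 15, edges: (0,1)

Min cut value: 15
Partition: S = [0], T = [1, 2, 3, 4, 5, 6, 7, 8]
Cut edges: (0,1)

By max-flow min-cut theorem, max flow = min cut = 15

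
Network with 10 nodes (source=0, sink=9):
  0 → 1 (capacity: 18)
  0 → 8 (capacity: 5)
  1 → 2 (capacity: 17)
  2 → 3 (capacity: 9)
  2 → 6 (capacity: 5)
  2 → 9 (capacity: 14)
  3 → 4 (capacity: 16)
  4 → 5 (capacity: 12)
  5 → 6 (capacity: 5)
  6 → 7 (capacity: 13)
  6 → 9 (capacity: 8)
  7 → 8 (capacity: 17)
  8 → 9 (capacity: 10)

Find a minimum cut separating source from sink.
Min cut value = 22, edges: (0,8), (1,2)

Min cut value: 22
Partition: S = [0, 1], T = [2, 3, 4, 5, 6, 7, 8, 9]
Cut edges: (0,8), (1,2)

By max-flow min-cut theorem, max flow = min cut = 22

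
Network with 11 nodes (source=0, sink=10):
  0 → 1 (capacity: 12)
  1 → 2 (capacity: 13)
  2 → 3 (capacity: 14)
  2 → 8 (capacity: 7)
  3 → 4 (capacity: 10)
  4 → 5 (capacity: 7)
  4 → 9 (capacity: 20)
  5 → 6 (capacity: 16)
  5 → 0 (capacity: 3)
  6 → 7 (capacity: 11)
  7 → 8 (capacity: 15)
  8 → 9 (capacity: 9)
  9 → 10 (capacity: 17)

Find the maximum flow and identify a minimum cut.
Max flow = 12, Min cut edges: (0,1)

Maximum flow: 12
Minimum cut: (0,1)
Partition: S = [0], T = [1, 2, 3, 4, 5, 6, 7, 8, 9, 10]

Max-flow min-cut theorem verified: both equal 12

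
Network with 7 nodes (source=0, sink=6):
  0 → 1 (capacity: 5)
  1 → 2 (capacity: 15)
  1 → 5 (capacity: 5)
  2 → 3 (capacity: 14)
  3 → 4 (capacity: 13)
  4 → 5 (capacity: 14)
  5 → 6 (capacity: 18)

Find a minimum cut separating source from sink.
Min cut value = 5, edges: (0,1)

Min cut value: 5
Partition: S = [0], T = [1, 2, 3, 4, 5, 6]
Cut edges: (0,1)

By max-flow min-cut theorem, max flow = min cut = 5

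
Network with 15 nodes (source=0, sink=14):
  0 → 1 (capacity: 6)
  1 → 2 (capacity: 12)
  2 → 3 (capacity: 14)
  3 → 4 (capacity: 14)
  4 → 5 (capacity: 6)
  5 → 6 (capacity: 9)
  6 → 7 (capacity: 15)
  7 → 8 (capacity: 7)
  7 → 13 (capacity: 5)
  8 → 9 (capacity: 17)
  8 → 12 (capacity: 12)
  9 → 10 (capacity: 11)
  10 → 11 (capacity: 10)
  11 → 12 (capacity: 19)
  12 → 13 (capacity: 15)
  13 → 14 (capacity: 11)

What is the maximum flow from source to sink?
Maximum flow = 6

Max flow: 6

Flow assignment:
  0 → 1: 6/6
  1 → 2: 6/12
  2 → 3: 6/14
  3 → 4: 6/14
  4 → 5: 6/6
  5 → 6: 6/9
  6 → 7: 6/15
  7 → 8: 1/7
  7 → 13: 5/5
  8 → 12: 1/12
  12 → 13: 1/15
  13 → 14: 6/11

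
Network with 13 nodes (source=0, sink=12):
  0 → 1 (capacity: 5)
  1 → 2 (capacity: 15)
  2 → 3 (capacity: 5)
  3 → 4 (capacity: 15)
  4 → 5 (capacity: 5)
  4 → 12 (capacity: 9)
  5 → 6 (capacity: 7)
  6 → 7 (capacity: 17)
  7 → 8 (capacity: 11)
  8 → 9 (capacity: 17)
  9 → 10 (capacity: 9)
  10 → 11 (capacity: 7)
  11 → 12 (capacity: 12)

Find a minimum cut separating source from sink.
Min cut value = 5, edges: (2,3)

Min cut value: 5
Partition: S = [0, 1, 2], T = [3, 4, 5, 6, 7, 8, 9, 10, 11, 12]
Cut edges: (2,3)

By max-flow min-cut theorem, max flow = min cut = 5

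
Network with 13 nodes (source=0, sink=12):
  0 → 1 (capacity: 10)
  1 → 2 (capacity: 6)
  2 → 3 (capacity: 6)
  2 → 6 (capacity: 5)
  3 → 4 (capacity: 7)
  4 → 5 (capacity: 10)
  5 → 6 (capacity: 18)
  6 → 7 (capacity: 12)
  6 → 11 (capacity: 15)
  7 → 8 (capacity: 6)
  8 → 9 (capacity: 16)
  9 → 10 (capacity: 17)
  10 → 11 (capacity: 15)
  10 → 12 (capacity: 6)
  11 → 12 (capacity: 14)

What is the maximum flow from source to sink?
Maximum flow = 6

Max flow: 6

Flow assignment:
  0 → 1: 6/10
  1 → 2: 6/6
  2 → 3: 1/6
  2 → 6: 5/5
  3 → 4: 1/7
  4 → 5: 1/10
  5 → 6: 1/18
  6 → 11: 6/15
  11 → 12: 6/14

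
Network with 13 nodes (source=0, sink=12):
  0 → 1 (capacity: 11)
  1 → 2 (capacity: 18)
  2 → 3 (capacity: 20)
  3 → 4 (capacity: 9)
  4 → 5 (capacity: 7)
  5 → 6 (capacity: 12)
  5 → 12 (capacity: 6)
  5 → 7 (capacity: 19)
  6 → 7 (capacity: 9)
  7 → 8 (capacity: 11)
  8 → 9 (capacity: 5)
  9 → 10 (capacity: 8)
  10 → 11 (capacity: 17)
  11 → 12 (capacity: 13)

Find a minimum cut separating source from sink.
Min cut value = 7, edges: (4,5)

Min cut value: 7
Partition: S = [0, 1, 2, 3, 4], T = [5, 6, 7, 8, 9, 10, 11, 12]
Cut edges: (4,5)

By max-flow min-cut theorem, max flow = min cut = 7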